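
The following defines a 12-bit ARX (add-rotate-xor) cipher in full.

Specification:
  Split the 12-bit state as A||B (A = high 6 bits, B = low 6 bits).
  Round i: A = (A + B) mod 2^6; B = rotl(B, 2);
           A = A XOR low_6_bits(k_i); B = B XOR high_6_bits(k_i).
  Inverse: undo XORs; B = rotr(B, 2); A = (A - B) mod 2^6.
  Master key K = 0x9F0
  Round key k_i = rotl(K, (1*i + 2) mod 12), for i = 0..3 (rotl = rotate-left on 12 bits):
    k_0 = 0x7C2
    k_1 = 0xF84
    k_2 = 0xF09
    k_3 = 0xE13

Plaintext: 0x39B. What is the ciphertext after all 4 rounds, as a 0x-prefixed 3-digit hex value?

0x856

s_0 = plaintext = 0x39B
s_1 = Round(s_0, k_0) = 0xAF2
s_2 = Round(s_1, k_1) = 0x675
s_3 = Round(s_2, k_2) = 0x1EB
s_4 = Round(s_3, k_3) = 0x856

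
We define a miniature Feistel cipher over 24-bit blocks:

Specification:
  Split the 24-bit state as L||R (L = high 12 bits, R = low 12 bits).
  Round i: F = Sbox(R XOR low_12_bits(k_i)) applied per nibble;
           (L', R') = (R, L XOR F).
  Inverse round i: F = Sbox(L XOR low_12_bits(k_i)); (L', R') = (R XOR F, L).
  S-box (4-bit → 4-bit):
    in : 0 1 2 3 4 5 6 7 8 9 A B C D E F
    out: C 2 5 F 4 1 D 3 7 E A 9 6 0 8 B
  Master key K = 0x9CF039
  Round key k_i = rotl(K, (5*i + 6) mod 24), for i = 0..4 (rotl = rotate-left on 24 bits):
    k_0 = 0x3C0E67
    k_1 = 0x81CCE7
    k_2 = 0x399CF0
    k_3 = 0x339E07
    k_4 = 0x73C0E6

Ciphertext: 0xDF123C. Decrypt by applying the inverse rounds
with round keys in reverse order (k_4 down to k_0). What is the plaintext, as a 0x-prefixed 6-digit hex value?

s_0 = ciphertext = 0xDF123C
s_1 = InvRound(s_0, k_4) = 0x21FDF1
s_2 = InvRound(s_1, k_3) = 0xBD621F
s_3 = InvRound(s_2, k_2) = 0x142BD6
s_4 = InvRound(s_3, k_1) = 0xB77142
s_5 = InvRound(s_4, k_0) = 0x06EB77

0x06EB77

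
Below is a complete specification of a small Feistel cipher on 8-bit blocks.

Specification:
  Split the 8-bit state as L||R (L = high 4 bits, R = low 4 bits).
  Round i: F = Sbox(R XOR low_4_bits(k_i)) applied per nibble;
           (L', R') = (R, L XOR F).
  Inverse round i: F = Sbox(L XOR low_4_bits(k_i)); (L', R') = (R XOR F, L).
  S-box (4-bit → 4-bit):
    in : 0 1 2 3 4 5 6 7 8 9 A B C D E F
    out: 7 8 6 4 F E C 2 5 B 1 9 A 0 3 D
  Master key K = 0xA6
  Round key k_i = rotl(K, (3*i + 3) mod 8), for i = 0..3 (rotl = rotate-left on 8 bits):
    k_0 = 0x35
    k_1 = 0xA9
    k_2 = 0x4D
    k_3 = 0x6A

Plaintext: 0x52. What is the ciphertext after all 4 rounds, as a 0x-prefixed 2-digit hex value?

0xD3

s_0 = plaintext = 0x52
s_1 = Round(s_0, k_0) = 0x27
s_2 = Round(s_1, k_1) = 0x71
s_3 = Round(s_2, k_2) = 0x1D
s_4 = Round(s_3, k_3) = 0xD3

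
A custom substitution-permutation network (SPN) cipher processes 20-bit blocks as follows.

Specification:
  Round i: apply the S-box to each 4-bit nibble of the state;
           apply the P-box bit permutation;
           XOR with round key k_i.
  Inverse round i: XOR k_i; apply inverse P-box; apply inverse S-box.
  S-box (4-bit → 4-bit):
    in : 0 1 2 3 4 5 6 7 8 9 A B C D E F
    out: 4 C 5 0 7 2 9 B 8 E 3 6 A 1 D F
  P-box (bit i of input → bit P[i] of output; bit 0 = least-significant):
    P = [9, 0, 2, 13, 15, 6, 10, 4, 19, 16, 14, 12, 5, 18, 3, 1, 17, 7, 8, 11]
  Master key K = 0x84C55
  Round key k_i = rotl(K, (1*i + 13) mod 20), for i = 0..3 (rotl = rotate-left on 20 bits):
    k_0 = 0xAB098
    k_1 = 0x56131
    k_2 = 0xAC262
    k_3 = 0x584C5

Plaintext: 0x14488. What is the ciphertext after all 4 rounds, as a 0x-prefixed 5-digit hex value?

0xE04DA

s_0 = plaintext = 0x14488
s_1 = Round(s_0, k_0) = 0x7D9A0
s_2 = Round(s_1, k_1) = 0x6B9D5
s_3 = Round(s_2, k_2) = 0xD1A6B
s_4 = Round(s_3, k_3) = 0xE04DA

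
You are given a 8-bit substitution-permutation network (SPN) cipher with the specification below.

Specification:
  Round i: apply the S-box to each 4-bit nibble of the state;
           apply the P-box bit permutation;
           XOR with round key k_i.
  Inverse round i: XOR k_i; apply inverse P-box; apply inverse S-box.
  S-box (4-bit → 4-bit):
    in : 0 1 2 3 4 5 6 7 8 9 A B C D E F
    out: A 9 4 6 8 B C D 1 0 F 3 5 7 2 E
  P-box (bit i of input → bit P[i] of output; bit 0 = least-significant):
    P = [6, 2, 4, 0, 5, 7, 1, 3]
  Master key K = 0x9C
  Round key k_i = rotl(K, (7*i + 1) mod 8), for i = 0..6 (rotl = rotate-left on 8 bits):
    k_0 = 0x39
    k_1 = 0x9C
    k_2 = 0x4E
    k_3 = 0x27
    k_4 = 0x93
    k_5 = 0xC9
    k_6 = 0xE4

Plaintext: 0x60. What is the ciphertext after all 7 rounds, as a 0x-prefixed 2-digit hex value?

s_0 = plaintext = 0x60
s_1 = Round(s_0, k_0) = 0x36
s_2 = Round(s_1, k_1) = 0x0F
s_3 = Round(s_2, k_2) = 0xD3
s_4 = Round(s_3, k_3) = 0x91
s_5 = Round(s_4, k_4) = 0xD2
s_6 = Round(s_5, k_5) = 0x7B
s_7 = Round(s_6, k_6) = 0x8A

0x8A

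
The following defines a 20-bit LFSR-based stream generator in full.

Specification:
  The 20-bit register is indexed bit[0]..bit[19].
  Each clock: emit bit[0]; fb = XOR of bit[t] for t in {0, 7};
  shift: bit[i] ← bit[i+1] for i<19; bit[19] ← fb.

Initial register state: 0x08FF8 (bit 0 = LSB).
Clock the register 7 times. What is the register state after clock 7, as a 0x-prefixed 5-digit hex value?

reg_0 = 0x08FF8
clock 1: out=0, reg = 0x847FC
clock 2: out=0, reg = 0xC23FE
clock 3: out=0, reg = 0xE11FF
clock 4: out=1, reg = 0x708FF
clock 5: out=1, reg = 0x3847F
clock 6: out=1, reg = 0x9C23F
clock 7: out=1, reg = 0xCE11F

0xCE11F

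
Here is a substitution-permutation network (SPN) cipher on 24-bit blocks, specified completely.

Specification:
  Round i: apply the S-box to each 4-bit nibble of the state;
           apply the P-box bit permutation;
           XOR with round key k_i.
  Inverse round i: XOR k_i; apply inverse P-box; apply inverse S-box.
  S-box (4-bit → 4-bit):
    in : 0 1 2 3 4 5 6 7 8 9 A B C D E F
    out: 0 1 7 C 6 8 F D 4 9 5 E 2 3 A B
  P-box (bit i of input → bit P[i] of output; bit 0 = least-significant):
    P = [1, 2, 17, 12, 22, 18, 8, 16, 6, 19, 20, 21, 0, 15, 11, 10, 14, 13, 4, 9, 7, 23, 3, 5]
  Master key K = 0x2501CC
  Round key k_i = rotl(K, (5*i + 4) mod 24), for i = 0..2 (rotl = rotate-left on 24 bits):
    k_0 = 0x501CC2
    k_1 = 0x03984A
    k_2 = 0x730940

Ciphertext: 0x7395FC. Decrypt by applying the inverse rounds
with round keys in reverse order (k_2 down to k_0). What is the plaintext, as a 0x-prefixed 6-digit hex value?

s_0 = ciphertext = 0x7395FC
s_1 = InvRound(s_0, k_2) = 0x78B00E
s_2 = InvRound(s_1, k_1) = 0x0C8694
s_3 = InvRound(s_2, k_0) = 0x0342DF

0x0342DF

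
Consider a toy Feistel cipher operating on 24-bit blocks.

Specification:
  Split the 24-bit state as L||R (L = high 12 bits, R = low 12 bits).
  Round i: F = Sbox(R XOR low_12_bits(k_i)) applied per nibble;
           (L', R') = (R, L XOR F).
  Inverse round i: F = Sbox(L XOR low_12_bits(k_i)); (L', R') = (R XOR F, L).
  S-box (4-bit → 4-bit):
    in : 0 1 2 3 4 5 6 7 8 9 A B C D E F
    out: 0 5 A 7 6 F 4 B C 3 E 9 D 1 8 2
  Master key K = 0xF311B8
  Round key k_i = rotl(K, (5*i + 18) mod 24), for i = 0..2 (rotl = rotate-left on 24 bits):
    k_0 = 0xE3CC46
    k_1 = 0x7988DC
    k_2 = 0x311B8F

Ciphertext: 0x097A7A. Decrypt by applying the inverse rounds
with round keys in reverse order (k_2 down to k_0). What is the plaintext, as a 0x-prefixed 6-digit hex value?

s_0 = ciphertext = 0x097A7A
s_1 = InvRound(s_0, k_2) = 0x326097
s_2 = InvRound(s_1, k_1) = 0x9B9326
s_3 = InvRound(s_2, k_0) = 0xC049B9

0xC049B9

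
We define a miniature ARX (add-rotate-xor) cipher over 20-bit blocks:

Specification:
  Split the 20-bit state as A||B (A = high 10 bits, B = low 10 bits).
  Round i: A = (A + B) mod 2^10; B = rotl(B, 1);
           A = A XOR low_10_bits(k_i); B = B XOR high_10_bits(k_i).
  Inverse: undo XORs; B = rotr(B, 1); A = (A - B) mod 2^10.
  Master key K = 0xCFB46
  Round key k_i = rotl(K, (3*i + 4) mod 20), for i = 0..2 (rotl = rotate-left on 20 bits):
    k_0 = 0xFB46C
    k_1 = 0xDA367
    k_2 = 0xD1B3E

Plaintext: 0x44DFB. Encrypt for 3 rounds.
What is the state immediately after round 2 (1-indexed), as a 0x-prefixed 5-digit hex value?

0x06B5E

s_0 = plaintext = 0x44DFB
s_1 = Round(s_0, k_0) = 0xD881B
s_2 = Round(s_1, k_1) = 0x06B5E
s_3 = Round(s_2, k_2) = 0x119FB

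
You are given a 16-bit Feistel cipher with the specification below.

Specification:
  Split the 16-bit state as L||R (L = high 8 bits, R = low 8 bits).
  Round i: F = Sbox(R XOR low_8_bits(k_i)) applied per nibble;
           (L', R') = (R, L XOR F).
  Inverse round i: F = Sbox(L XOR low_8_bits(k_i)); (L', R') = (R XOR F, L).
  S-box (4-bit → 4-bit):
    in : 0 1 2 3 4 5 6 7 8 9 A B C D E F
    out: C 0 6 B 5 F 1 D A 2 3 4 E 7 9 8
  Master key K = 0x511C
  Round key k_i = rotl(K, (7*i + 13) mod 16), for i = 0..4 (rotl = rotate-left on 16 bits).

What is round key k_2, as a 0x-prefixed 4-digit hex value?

K = 0x511C
k_0 = rotl(K, (7*0+13) mod 16) = rotl(K, 13) = 0x8A23
k_1 = rotl(K, (7*1+13) mod 16) = rotl(K, 4) = 0x11C5
k_2 = rotl(K, (7*2+13) mod 16) = rotl(K, 11) = 0xE288

0xE288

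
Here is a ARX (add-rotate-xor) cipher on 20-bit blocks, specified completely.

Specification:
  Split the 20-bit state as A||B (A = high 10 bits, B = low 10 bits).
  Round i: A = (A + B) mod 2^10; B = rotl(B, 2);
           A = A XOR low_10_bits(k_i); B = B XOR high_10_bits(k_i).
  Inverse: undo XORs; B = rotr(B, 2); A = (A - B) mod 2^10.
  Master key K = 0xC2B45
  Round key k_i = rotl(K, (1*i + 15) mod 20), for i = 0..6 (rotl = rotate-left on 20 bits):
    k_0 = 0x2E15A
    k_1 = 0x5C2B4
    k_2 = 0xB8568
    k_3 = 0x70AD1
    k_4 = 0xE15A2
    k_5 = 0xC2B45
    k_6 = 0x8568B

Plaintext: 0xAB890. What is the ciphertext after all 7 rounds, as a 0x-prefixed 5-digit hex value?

0x9A1D6

s_0 = plaintext = 0xAB890
s_1 = Round(s_0, k_0) = 0x992F8
s_2 = Round(s_1, k_1) = 0xFA292
s_3 = Round(s_2, k_2) = 0xC48AB
s_4 = Round(s_3, k_3) = 0x5B36E
s_5 = Round(s_4, k_4) = 0x5E23E
s_6 = Round(s_5, k_5) = 0x3CFF0
s_7 = Round(s_6, k_6) = 0x9A1D6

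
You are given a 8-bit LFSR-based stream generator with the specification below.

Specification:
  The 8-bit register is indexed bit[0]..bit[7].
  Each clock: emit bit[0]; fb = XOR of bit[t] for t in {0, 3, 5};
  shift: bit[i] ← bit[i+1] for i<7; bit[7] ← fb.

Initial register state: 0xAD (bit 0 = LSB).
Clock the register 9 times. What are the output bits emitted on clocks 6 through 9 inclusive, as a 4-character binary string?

1011

reg_0 = 0xAD
clock 1: out=1, reg = 0xD6
clock 2: out=0, reg = 0x6B
clock 3: out=1, reg = 0xB5
clock 4: out=1, reg = 0x5A
clock 5: out=0, reg = 0xAD
clock 6: out=1, reg = 0xD6
clock 7: out=0, reg = 0x6B
clock 8: out=1, reg = 0xB5
clock 9: out=1, reg = 0x5A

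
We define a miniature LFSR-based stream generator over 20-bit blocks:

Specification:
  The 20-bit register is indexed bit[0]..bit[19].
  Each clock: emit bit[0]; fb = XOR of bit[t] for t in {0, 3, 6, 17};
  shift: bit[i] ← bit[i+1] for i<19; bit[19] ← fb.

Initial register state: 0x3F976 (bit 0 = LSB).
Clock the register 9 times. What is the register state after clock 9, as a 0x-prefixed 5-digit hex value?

reg_0 = 0x3F976
clock 1: out=0, reg = 0x1FCBB
clock 2: out=1, reg = 0x0FE5D
clock 3: out=1, reg = 0x87F2E
clock 4: out=0, reg = 0xC3F97
clock 5: out=1, reg = 0xE1FCB
clock 6: out=1, reg = 0x70FE5
clock 7: out=1, reg = 0xB87F2
clock 8: out=0, reg = 0x5C3F9
clock 9: out=1, reg = 0xAE1FC

0xAE1FC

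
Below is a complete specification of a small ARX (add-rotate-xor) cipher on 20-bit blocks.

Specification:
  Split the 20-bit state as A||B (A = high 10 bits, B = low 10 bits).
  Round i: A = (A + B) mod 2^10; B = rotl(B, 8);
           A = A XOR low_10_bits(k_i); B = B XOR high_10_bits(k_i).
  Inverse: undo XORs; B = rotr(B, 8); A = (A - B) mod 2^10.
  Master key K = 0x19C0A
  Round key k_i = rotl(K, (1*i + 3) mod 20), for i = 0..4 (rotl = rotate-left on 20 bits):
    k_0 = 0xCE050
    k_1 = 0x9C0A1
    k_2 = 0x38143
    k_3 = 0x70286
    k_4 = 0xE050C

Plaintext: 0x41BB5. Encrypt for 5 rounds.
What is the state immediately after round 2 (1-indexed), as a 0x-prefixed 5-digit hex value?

0xD87C5

s_0 = plaintext = 0x41BB5
s_1 = Round(s_0, k_0) = 0x3AED5
s_2 = Round(s_1, k_1) = 0xD87C5
s_3 = Round(s_2, k_2) = 0x99511
s_4 = Round(s_3, k_3) = 0x7C084
s_5 = Round(s_4, k_4) = 0xDE3A0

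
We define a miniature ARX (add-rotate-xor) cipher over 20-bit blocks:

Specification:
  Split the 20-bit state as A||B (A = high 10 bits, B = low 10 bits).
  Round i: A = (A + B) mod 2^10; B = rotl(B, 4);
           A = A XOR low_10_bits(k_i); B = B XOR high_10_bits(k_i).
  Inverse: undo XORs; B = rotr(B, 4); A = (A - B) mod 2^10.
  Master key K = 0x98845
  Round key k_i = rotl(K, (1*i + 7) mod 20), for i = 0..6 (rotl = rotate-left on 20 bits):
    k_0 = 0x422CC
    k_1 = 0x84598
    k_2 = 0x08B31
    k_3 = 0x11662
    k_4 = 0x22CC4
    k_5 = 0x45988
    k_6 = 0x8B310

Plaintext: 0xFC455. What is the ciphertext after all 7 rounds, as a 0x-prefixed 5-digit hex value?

0x4EE7C

s_0 = plaintext = 0xFC455
s_1 = Round(s_0, k_0) = 0xA2859
s_2 = Round(s_1, k_1) = 0xDEF80
s_3 = Round(s_2, k_2) = 0x7282C
s_4 = Round(s_3, k_3) = 0xE5285
s_5 = Round(s_4, k_4) = 0xB74D1
s_6 = Round(s_5, k_5) = 0x89805
s_7 = Round(s_6, k_6) = 0x4EE7C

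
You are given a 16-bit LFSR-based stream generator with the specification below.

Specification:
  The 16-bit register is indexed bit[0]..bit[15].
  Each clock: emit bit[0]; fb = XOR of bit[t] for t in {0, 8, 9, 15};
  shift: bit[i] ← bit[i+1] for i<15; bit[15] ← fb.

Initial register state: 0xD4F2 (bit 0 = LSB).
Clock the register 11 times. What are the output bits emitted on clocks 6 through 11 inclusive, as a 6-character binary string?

111001

reg_0 = 0xD4F2
clock 1: out=0, reg = 0xEA79
clock 2: out=1, reg = 0xF53C
clock 3: out=0, reg = 0x7A9E
clock 4: out=0, reg = 0xBD4F
clock 5: out=1, reg = 0xDEA7
clock 6: out=1, reg = 0xEF53
clock 7: out=1, reg = 0x77A9
clock 8: out=1, reg = 0xBBD4
clock 9: out=0, reg = 0xDDEA
clock 10: out=0, reg = 0x6EF5
clock 11: out=1, reg = 0x377A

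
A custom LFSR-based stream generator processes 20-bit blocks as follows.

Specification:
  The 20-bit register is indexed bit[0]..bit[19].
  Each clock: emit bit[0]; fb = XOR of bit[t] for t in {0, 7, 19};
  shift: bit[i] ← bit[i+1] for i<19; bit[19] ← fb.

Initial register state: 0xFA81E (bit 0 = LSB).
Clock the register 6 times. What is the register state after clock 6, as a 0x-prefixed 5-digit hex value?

reg_0 = 0xFA81E
clock 1: out=0, reg = 0xFD40F
clock 2: out=1, reg = 0x7EA07
clock 3: out=1, reg = 0xBF503
clock 4: out=1, reg = 0x5FA81
clock 5: out=1, reg = 0x2FD40
clock 6: out=0, reg = 0x17EA0

0x17EA0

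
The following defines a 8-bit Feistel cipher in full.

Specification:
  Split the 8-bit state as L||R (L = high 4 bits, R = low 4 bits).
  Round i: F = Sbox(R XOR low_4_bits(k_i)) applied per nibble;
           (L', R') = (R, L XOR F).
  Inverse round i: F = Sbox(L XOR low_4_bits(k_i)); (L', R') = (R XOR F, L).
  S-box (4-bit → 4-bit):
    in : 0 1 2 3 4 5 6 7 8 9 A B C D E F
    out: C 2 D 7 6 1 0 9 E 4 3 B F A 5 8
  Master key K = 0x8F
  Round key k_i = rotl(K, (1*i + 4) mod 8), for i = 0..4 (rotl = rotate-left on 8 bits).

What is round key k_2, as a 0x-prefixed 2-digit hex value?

K = 0x8F
k_0 = rotl(K, (1*0+4) mod 8) = rotl(K, 4) = 0xF8
k_1 = rotl(K, (1*1+4) mod 8) = rotl(K, 5) = 0xF1
k_2 = rotl(K, (1*2+4) mod 8) = rotl(K, 6) = 0xE3

0xE3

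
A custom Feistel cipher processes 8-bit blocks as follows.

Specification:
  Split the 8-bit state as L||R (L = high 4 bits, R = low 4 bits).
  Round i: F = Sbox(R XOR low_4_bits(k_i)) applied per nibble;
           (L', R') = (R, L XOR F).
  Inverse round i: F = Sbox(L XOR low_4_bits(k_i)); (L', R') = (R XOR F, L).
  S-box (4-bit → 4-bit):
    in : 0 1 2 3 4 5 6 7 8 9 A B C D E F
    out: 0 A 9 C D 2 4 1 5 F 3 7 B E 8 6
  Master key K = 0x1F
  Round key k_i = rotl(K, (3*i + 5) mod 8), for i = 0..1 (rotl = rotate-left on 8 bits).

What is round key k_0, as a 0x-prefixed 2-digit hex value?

0xE3

K = 0x1F
k_0 = rotl(K, (3*0+5) mod 8) = rotl(K, 5) = 0xE3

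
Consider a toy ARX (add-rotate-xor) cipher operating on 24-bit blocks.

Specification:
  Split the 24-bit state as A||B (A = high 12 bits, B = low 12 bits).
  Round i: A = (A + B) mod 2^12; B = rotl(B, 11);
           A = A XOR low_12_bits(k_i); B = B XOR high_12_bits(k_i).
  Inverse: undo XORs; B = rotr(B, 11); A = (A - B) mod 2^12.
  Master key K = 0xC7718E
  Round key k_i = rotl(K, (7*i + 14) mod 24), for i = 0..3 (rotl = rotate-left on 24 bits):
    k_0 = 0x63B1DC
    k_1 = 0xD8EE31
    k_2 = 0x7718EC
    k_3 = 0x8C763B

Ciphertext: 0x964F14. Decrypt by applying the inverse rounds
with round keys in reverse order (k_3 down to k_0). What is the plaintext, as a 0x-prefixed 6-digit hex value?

0x597CF1

s_0 = ciphertext = 0x964F14
s_1 = InvRound(s_0, k_3) = 0xFB9FA6
s_2 = InvRound(s_1, k_2) = 0x5A61AF
s_3 = InvRound(s_2, k_1) = 0x354843
s_4 = InvRound(s_3, k_0) = 0x597CF1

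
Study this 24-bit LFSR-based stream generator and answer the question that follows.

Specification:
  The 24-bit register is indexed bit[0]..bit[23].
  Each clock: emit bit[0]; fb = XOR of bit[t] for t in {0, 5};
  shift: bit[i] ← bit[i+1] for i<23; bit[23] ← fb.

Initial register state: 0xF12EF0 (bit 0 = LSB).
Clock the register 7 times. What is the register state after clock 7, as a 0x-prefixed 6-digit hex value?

reg_0 = 0xF12EF0
clock 1: out=0, reg = 0xF89778
clock 2: out=0, reg = 0xFC4BBC
clock 3: out=0, reg = 0xFE25DE
clock 4: out=0, reg = 0x7F12EF
clock 5: out=1, reg = 0x3F8977
clock 6: out=1, reg = 0x1FC4BB
clock 7: out=1, reg = 0x0FE25D

0x0FE25D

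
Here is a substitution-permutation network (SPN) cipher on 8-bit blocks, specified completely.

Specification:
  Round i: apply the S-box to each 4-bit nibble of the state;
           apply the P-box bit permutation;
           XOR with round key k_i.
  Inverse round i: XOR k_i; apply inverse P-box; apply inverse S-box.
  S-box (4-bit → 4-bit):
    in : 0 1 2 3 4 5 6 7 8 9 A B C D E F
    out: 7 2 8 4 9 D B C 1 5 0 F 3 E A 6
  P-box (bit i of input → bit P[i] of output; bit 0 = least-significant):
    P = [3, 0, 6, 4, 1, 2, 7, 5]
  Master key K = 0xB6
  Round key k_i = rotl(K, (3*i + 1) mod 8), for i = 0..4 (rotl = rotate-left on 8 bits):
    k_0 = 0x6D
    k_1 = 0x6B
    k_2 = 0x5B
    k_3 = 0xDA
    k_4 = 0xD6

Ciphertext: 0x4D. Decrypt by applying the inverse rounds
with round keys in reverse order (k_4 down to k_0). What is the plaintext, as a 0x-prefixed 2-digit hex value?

0x12

s_0 = ciphertext = 0x4D
s_1 = InvRound(s_0, k_4) = 0x96
s_2 = InvRound(s_1, k_3) = 0x19
s_3 = InvRound(s_2, k_2) = 0x83
s_4 = InvRound(s_3, k_1) = 0x79
s_5 = InvRound(s_4, k_0) = 0x12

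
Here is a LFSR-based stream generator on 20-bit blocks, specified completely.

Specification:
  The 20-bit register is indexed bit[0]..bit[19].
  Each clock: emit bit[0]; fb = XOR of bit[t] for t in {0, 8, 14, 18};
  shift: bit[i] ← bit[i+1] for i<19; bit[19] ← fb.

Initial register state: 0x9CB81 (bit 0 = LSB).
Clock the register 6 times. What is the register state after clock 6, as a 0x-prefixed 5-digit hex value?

reg_0 = 0x9CB81
clock 1: out=1, reg = 0xCE5C0
clock 2: out=0, reg = 0xE72E0
clock 3: out=0, reg = 0x73970
clock 4: out=0, reg = 0x39CB8
clock 5: out=0, reg = 0x1CE5C
clock 6: out=0, reg = 0x8E72E

0x8E72E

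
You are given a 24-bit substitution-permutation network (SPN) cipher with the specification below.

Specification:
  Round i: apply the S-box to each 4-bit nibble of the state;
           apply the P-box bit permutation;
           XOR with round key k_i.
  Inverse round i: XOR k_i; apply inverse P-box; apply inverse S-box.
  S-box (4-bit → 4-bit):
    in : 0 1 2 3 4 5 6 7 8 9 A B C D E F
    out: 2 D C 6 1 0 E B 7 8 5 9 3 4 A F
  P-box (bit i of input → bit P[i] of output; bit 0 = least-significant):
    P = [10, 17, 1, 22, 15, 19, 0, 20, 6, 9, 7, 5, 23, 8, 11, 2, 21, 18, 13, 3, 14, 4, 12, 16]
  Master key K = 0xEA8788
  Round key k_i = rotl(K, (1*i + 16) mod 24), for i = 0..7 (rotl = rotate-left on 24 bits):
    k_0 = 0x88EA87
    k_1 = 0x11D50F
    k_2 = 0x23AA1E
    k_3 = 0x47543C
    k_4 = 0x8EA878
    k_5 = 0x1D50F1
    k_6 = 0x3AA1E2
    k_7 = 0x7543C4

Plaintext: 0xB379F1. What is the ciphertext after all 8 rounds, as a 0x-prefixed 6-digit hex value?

s_0 = plaintext = 0xB379F1
s_1 = Round(s_0, k_0) = 0x550FA0
s_2 = Round(s_1, k_1) = 0x1356EE
s_3 = Round(s_2, k_2) = 0x7CD8BE
s_4 = Round(s_3, k_3) = 0x309EEC
s_5 = Round(s_4, k_4) = 0x90BE4C
s_6 = Round(s_5, k_5) = 0x9AD6D5
s_7 = Round(s_6, k_6) = 0x1B8B43
s_8 = Round(s_7, k_7) = 0xD69AAE

0xD69AAE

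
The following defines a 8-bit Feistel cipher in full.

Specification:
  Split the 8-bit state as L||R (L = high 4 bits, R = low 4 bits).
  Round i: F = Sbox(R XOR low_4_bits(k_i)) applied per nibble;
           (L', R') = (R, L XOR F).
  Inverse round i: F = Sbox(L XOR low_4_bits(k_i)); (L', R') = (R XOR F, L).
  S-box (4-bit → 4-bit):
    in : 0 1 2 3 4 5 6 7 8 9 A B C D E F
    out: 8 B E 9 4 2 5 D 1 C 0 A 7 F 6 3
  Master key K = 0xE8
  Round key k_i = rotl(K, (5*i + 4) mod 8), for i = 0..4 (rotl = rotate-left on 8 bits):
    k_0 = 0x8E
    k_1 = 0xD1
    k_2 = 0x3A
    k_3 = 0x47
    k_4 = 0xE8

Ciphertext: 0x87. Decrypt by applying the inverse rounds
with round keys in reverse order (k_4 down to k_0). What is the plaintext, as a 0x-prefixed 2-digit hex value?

0x64

s_0 = ciphertext = 0x87
s_1 = InvRound(s_0, k_4) = 0xF8
s_2 = InvRound(s_1, k_3) = 0x9F
s_3 = InvRound(s_2, k_2) = 0x69
s_4 = InvRound(s_3, k_1) = 0x46
s_5 = InvRound(s_4, k_0) = 0x64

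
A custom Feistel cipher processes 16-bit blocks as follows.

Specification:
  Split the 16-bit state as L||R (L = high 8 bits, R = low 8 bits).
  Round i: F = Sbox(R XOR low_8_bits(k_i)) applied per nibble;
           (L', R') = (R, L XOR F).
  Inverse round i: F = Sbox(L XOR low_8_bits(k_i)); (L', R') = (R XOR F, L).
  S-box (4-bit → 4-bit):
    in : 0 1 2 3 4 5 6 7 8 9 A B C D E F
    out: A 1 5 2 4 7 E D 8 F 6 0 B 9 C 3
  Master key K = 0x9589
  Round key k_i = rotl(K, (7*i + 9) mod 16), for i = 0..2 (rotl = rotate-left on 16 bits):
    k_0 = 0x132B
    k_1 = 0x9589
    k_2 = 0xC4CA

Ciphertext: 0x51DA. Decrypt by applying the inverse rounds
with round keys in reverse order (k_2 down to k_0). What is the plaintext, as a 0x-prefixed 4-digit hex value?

s_0 = ciphertext = 0x51DA
s_1 = InvRound(s_0, k_2) = 0x2A51
s_2 = InvRound(s_1, k_1) = 0x332A
s_3 = InvRound(s_2, k_0) = 0x3233

0x3233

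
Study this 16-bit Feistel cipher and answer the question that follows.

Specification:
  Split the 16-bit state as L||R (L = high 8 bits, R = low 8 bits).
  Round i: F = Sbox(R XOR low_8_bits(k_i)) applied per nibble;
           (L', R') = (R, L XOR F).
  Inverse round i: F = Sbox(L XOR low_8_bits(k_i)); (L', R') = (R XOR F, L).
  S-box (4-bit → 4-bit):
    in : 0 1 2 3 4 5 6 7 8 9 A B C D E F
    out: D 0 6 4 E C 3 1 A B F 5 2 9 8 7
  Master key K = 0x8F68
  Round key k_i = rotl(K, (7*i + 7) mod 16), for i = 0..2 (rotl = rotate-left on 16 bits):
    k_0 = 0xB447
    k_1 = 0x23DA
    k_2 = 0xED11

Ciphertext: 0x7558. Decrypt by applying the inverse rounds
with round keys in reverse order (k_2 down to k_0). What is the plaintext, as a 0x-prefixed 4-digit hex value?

0x5B27

s_0 = ciphertext = 0x7558
s_1 = InvRound(s_0, k_2) = 0x6675
s_2 = InvRound(s_1, k_1) = 0x2766
s_3 = InvRound(s_2, k_0) = 0x5B27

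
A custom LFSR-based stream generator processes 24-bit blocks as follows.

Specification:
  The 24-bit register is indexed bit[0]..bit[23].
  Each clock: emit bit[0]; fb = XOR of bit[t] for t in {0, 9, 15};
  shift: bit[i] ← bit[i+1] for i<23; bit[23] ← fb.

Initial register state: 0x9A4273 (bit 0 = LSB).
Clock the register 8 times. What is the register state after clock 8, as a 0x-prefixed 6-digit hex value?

reg_0 = 0x9A4273
clock 1: out=1, reg = 0x4D2139
clock 2: out=1, reg = 0xA6909C
clock 3: out=0, reg = 0xD3484E
clock 4: out=0, reg = 0x69A427
clock 5: out=1, reg = 0x34D213
clock 6: out=1, reg = 0x9A6909
clock 7: out=1, reg = 0xCD3484
clock 8: out=0, reg = 0x669A42

0x669A42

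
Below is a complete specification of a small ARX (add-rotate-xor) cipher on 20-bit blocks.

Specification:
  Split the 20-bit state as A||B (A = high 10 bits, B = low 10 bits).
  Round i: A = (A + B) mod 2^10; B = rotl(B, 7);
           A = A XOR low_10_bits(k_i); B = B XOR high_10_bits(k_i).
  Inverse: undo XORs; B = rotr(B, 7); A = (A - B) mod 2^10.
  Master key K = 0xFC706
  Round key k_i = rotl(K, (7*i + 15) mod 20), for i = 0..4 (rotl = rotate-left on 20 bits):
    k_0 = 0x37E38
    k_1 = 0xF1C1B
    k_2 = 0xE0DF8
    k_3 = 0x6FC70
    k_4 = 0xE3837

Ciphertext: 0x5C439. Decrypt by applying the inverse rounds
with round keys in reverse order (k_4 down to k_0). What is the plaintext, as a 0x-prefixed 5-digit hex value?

s_0 = ciphertext = 0x5C439
s_1 = InvRound(s_0, k_4) = 0xE1DBF
s_2 = InvRound(s_1, k_3) = 0xFDC00
s_3 = InvRound(s_2, k_2) = 0x7C01F
s_4 = InvRound(s_3, k_1) = 0xC92C7
s_5 = InvRound(s_4, k_0) = 0x160C4

0x160C4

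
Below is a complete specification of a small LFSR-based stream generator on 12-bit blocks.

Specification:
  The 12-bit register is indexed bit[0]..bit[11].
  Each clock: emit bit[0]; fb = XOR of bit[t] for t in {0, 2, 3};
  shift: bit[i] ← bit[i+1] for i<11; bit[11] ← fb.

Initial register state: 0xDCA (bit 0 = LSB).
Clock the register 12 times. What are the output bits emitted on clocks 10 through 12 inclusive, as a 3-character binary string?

reg_0 = 0xDCA
clock 1: out=0, reg = 0xEE5
clock 2: out=1, reg = 0x772
clock 3: out=0, reg = 0x3B9
clock 4: out=1, reg = 0x1DC
clock 5: out=0, reg = 0x0EE
clock 6: out=0, reg = 0x077
clock 7: out=1, reg = 0x03B
clock 8: out=1, reg = 0x01D
clock 9: out=1, reg = 0x80E
clock 10: out=0, reg = 0x407
clock 11: out=1, reg = 0x203
clock 12: out=1, reg = 0x901

011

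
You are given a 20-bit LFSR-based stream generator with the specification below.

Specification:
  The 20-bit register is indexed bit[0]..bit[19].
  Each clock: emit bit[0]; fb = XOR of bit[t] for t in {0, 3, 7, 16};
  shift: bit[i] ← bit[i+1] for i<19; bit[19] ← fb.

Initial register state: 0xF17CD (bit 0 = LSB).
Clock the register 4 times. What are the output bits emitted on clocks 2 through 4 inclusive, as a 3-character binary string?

reg_0 = 0xF17CD
clock 1: out=1, reg = 0x78BE6
clock 2: out=0, reg = 0x3C5F3
clock 3: out=1, reg = 0x9E2F9
clock 4: out=1, reg = 0x4F17C

011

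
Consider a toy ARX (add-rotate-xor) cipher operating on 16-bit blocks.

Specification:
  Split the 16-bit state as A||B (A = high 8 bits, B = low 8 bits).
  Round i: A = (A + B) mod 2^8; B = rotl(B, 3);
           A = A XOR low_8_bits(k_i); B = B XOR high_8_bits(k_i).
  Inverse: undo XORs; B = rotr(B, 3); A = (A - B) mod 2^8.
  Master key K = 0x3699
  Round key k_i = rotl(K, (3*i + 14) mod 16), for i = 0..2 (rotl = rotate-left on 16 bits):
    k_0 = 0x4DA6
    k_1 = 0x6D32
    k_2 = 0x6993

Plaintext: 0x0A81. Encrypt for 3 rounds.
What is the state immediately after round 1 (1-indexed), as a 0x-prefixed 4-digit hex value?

s_0 = plaintext = 0x0A81
s_1 = Round(s_0, k_0) = 0x2D41
s_2 = Round(s_1, k_1) = 0x5C67
s_3 = Round(s_2, k_2) = 0x5052

0x2D41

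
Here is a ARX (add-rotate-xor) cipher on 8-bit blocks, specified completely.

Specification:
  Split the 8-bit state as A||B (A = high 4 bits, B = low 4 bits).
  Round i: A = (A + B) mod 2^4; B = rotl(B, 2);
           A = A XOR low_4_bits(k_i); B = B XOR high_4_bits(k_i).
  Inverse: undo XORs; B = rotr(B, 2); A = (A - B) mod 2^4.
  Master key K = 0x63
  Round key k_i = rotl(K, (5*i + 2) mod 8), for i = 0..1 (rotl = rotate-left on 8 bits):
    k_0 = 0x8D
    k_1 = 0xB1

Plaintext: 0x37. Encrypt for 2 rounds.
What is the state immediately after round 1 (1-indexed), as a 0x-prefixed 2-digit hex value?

0x75

s_0 = plaintext = 0x37
s_1 = Round(s_0, k_0) = 0x75
s_2 = Round(s_1, k_1) = 0xDE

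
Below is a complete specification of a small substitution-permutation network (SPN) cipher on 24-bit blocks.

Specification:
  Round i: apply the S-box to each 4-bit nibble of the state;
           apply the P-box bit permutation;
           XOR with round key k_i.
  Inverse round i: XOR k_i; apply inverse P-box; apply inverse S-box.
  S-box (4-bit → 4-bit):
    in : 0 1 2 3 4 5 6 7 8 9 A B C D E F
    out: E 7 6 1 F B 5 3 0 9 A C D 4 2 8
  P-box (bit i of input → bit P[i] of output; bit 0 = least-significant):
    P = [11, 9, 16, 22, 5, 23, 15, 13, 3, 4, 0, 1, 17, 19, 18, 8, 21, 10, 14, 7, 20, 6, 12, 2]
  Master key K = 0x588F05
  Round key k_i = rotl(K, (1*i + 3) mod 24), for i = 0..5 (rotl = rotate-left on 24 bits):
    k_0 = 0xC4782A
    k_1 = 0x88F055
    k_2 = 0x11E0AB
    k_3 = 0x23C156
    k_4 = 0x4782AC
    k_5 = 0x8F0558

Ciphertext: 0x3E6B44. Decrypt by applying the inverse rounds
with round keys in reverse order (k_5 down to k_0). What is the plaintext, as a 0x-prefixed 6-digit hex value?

0xF1E2D5

s_0 = ciphertext = 0x3E6B44
s_1 = InvRound(s_0, k_5) = 0x9187A1
s_2 = InvRound(s_1, k_4) = 0x9EC6EF
s_3 = InvRound(s_2, k_3) = 0x350172
s_4 = InvRound(s_3, k_2) = 0xECB1B8
s_5 = InvRound(s_4, k_1) = 0xACB63F
s_6 = InvRound(s_5, k_0) = 0xF1E2D5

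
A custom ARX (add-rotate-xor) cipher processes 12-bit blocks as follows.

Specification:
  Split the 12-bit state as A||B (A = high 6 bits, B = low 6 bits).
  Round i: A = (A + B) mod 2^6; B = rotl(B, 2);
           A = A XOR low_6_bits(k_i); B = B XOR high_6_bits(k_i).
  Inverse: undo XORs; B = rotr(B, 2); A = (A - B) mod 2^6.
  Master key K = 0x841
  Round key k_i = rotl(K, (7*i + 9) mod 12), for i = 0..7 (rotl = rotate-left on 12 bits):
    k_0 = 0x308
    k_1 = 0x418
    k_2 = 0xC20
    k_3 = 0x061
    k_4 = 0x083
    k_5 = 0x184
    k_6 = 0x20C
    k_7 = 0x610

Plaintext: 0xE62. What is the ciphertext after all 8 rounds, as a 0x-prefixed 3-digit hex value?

0x2DB

s_0 = plaintext = 0xE62
s_1 = Round(s_0, k_0) = 0x4C6
s_2 = Round(s_1, k_1) = 0x048
s_3 = Round(s_2, k_2) = 0xA50
s_4 = Round(s_3, k_3) = 0x600
s_5 = Round(s_4, k_4) = 0x6C2
s_6 = Round(s_5, k_5) = 0x64E
s_7 = Round(s_6, k_6) = 0xAF0
s_8 = Round(s_7, k_7) = 0x2DB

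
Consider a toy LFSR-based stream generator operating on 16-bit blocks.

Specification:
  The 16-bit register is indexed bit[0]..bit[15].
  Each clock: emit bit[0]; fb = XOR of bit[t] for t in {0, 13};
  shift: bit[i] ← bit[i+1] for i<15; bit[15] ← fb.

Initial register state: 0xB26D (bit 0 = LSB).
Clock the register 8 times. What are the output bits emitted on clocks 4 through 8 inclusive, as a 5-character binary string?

10110

reg_0 = 0xB26D
clock 1: out=1, reg = 0x5936
clock 2: out=0, reg = 0x2C9B
clock 3: out=1, reg = 0x164D
clock 4: out=1, reg = 0x8B26
clock 5: out=0, reg = 0x4593
clock 6: out=1, reg = 0xA2C9
clock 7: out=1, reg = 0x5164
clock 8: out=0, reg = 0x28B2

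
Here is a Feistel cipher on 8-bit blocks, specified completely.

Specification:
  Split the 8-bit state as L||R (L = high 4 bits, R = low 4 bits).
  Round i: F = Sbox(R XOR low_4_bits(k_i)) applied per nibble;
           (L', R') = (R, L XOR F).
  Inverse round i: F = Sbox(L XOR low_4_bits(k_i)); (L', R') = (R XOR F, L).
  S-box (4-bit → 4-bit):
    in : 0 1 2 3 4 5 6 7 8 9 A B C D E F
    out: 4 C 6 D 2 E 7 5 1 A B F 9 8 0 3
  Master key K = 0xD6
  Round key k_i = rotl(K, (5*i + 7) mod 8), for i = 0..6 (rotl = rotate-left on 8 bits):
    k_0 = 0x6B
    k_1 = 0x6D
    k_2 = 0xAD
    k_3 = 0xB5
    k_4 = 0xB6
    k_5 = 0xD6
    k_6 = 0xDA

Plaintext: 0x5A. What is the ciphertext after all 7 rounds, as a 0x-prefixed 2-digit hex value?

0xA2

s_0 = plaintext = 0x5A
s_1 = Round(s_0, k_0) = 0xA9
s_2 = Round(s_1, k_1) = 0x98
s_3 = Round(s_2, k_2) = 0x87
s_4 = Round(s_3, k_3) = 0x7E
s_5 = Round(s_4, k_4) = 0xE6
s_6 = Round(s_5, k_5) = 0x6A
s_7 = Round(s_6, k_6) = 0xA2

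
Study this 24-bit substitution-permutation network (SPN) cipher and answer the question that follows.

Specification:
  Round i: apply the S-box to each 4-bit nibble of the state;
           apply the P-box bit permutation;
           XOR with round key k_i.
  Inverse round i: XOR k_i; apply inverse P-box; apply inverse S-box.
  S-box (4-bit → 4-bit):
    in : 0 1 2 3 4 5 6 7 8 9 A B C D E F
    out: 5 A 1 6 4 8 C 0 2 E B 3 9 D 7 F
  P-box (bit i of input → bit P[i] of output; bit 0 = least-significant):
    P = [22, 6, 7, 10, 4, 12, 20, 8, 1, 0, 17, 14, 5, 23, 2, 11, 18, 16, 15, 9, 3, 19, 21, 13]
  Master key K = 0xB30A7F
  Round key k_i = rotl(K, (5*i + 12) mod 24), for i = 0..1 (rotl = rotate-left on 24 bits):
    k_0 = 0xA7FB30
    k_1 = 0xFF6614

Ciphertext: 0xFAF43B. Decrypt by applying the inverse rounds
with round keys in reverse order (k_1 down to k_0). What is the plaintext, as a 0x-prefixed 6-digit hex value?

0x14EAB4

s_0 = ciphertext = 0xFAF43B
s_1 = InvRound(s_0, k_1) = 0x2F0B87
s_2 = InvRound(s_1, k_0) = 0x14EAB4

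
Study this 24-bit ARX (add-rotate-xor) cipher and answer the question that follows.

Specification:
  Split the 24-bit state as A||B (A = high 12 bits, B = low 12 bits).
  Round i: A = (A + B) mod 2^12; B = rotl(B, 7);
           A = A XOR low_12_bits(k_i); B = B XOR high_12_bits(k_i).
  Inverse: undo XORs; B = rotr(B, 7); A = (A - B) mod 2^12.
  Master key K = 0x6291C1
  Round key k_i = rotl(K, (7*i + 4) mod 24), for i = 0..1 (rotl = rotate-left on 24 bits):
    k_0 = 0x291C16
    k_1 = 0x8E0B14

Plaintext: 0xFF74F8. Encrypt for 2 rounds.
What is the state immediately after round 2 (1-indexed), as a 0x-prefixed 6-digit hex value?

0xCBB395

s_0 = plaintext = 0xFF74F8
s_1 = Round(s_0, k_0) = 0x8F9EB6
s_2 = Round(s_1, k_1) = 0xCBB395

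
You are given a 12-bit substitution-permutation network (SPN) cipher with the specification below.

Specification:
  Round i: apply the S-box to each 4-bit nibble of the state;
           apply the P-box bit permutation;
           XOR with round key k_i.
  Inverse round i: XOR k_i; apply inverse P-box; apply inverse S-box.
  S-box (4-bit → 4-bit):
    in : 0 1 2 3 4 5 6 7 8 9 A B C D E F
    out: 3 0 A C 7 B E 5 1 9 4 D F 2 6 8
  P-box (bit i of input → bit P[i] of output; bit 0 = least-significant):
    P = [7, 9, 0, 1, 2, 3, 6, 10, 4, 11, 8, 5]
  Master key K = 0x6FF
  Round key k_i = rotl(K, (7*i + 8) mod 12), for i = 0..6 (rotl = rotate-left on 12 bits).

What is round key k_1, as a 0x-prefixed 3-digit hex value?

K = 0x6FF
k_0 = rotl(K, (7*0+8) mod 12) = rotl(K, 8) = 0xF6F
k_1 = rotl(K, (7*1+8) mod 12) = rotl(K, 3) = 0x7FB

0x7FB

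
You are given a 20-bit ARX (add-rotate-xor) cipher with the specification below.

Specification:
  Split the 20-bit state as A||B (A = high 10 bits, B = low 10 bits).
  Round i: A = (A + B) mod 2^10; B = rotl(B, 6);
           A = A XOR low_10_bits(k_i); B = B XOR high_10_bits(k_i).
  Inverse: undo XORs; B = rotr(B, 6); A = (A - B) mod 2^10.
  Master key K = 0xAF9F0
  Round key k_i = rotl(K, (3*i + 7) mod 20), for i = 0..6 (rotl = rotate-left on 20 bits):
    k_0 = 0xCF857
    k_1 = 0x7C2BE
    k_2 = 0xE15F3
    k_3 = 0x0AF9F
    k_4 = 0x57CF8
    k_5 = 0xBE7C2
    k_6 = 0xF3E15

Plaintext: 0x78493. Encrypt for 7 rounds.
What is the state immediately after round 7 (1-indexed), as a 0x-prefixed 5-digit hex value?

0x37386

s_0 = plaintext = 0x78493
s_1 = Round(s_0, k_0) = 0x88FF7
s_2 = Round(s_1, k_1) = 0x2900F
s_3 = Round(s_2, k_2) = 0x50045
s_4 = Round(s_3, k_3) = 0x8696F
s_5 = Round(s_4, k_4) = 0xDC689
s_6 = Round(s_5, k_5) = 0x8E091
s_7 = Round(s_6, k_6) = 0x37386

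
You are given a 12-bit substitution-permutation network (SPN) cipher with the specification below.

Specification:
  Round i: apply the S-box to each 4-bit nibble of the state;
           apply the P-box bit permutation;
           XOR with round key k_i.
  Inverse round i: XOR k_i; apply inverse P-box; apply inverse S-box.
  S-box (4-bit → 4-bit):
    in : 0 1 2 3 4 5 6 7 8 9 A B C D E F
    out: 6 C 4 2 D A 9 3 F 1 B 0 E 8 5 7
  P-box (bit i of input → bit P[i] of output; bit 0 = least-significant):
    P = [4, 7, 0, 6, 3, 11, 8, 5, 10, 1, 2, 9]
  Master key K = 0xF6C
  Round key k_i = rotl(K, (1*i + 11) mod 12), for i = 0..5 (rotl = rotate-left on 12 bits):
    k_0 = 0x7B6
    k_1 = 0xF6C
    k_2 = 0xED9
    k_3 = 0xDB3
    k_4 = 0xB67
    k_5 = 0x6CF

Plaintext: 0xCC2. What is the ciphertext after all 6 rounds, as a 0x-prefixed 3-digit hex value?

s_0 = plaintext = 0xCC2
s_1 = Round(s_0, k_0) = 0xC91
s_2 = Round(s_1, k_1) = 0xD23
s_3 = Round(s_2, k_2) = 0xD59
s_4 = Round(s_3, k_3) = 0x783
s_5 = Round(s_4, k_4) = 0x6CD
s_6 = Round(s_5, k_5) = 0x9AF

0x9AF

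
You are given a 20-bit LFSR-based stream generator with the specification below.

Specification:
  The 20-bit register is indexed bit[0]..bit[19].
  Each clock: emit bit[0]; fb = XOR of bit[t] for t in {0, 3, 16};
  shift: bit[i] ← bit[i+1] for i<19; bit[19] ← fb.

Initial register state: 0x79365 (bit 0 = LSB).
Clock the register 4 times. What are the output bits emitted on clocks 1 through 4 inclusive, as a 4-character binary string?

reg_0 = 0x79365
clock 1: out=1, reg = 0x3C9B2
clock 2: out=0, reg = 0x9E4D9
clock 3: out=1, reg = 0xCF26C
clock 4: out=0, reg = 0xE7936

1010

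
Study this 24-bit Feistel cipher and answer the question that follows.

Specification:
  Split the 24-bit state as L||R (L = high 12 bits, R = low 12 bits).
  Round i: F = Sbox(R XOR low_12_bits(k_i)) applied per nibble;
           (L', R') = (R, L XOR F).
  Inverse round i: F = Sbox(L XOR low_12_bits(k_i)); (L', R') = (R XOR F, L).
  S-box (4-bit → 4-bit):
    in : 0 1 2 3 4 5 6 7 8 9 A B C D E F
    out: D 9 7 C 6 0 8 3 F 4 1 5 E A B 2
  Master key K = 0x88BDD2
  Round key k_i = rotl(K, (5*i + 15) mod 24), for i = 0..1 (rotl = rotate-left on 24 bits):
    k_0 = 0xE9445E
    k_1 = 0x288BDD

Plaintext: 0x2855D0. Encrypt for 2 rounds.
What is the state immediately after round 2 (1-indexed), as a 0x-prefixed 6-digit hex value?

s_0 = plaintext = 0x2855D0
s_1 = Round(s_0, k_0) = 0x5D0B7E
s_2 = Round(s_1, k_1) = 0xB7E8CC

0xB7E8CC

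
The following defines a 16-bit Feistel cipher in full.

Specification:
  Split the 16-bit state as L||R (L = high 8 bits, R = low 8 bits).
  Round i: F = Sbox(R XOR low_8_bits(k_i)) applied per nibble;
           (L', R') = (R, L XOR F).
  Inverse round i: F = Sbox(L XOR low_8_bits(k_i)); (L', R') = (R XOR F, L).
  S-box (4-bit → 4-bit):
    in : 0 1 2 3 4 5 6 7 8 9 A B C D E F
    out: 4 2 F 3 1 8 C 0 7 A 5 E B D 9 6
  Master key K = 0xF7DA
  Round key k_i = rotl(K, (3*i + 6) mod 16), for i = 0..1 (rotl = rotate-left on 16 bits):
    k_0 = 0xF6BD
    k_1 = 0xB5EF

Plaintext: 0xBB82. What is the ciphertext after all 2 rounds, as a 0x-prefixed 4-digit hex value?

0x8D4D

s_0 = plaintext = 0xBB82
s_1 = Round(s_0, k_0) = 0x828D
s_2 = Round(s_1, k_1) = 0x8D4D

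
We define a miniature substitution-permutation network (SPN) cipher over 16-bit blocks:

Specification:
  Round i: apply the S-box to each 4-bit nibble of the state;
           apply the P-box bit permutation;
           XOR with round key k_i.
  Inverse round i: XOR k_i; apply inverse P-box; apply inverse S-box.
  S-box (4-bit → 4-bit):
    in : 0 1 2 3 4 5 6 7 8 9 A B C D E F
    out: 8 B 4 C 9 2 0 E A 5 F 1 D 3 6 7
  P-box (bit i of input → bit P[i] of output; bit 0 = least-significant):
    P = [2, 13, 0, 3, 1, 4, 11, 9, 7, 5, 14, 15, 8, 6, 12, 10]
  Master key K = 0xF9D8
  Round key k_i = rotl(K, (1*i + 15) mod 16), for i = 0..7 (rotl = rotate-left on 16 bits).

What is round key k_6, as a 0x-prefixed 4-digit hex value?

K = 0xF9D8
k_0 = rotl(K, (1*0+15) mod 16) = rotl(K, 15) = 0x7CEC
k_1 = rotl(K, (1*1+15) mod 16) = rotl(K, 0) = 0xF9D8
k_2 = rotl(K, (1*2+15) mod 16) = rotl(K, 1) = 0xF3B1
k_3 = rotl(K, (1*3+15) mod 16) = rotl(K, 2) = 0xE763
k_4 = rotl(K, (1*4+15) mod 16) = rotl(K, 3) = 0xCEC7
k_5 = rotl(K, (1*5+15) mod 16) = rotl(K, 4) = 0x9D8F
k_6 = rotl(K, (1*6+15) mod 16) = rotl(K, 5) = 0x3B1F

0x3B1F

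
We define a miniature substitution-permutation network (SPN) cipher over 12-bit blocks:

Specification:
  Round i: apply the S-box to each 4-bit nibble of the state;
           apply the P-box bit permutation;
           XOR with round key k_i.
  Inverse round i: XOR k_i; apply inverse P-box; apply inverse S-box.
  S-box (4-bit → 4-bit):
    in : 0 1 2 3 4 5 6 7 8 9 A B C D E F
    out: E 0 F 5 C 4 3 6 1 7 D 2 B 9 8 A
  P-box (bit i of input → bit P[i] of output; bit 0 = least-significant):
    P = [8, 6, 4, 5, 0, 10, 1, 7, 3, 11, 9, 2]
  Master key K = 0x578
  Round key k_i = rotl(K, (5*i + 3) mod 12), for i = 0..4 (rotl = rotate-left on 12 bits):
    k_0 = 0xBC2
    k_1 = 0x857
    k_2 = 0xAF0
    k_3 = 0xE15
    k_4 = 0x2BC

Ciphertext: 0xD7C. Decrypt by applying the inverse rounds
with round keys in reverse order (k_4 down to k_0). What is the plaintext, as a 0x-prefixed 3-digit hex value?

s_0 = ciphertext = 0xD7C
s_1 = InvRound(s_0, k_4) = 0x7F6
s_2 = InvRound(s_1, k_3) = 0xBAC
s_3 = InvRound(s_2, k_2) = 0xD19
s_4 = InvRound(s_3, k_1) = 0xD76
s_5 = InvRound(s_4, k_0) = 0x4F4

0x4F4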